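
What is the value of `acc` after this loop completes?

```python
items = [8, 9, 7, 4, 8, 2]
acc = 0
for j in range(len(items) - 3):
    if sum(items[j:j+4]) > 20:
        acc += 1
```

Count windows with sum > 20
`acc` takes the values: 0 → 1 → 2 → 3

Answer: 3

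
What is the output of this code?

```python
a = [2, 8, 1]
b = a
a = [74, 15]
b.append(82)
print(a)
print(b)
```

Key concept: rebinding vs mutation: a is rebound to a new list, b still points at the original.
Step by step:
`a = [2, 8, 1]` → a = [2, 8, 1]
`b = a` → b = [2, 8, 1] (same object as a)
`a = [74, 15]` → a = [74, 15]
`b.append(82)` → b = [2, 8, 1, 82]
`print(a)` → prints [74, 15]
`print(b)` → prints [2, 8, 1, 82]

Answer:
[74, 15]
[2, 8, 1, 82]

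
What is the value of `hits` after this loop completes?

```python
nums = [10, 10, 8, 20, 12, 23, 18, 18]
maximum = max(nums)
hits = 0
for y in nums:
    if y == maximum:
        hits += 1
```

Count of max value 23 in [10, 10, 8, 20, 12, 23, 18, 18]
`hits` takes the values: 0 → 1

Answer: 1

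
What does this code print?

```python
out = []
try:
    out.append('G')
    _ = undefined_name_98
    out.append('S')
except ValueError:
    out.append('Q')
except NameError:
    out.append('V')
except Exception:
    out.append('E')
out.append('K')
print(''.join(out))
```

Execution trace: 'G' (try body) → 'V' (except NameError) → 'K' (after the try/except). Output: GVK

Answer: GVK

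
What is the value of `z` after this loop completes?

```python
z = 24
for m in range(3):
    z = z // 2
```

Halve 3 times: 24 // 2^3 = 3
`z` takes the values: 24 → 12 → 6 → 3

Answer: 3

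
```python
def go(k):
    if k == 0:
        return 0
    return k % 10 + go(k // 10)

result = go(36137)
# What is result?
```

Sum of digits of 36137: 7 + 3 + 1 + 6 + 3 = 20

Answer: 20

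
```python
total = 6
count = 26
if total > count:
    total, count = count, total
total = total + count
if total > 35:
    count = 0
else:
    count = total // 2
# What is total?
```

Trace:
`total = 6` → total = 6
`count = 26` → count = 26
`if total > count: ...` → total > count is False → no variable changes
`total = total + count` → total = 32
`if total > 35: ...` → total > 35 is False, take else branch → count = 16
So total = 32

Answer: 32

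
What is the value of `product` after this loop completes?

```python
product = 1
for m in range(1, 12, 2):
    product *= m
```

Product of 1, 3, 5, ... up to 11
`product` takes the values: 1 → 3 → 15 → 105 → 945 → 10395

Answer: 10395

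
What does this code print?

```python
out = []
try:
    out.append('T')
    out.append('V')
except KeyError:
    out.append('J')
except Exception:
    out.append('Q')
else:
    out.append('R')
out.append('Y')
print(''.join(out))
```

Execution trace: 'T' (try body) → 'V' (try body, no exception) → 'R' (else) → 'Y' (after the try/except). Output: TVRY

Answer: TVRY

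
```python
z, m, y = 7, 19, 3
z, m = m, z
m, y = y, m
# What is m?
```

Trace:
`z, m, y = 7, 19, 3` → z = 7; m = 19; y = 3
`z, m = m, z` → z = 19; m = 7
`m, y = y, m` → m = 3; y = 7
So m = 3

Answer: 3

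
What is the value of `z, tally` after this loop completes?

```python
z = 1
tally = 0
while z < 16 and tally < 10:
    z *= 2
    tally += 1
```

Double until >= 16 or 10 iterations
`z, tally` takes the values: (1, 0) → (2, 0) → (2, 1) → (4, 1) → (4, 2) → (8, 2) → (8, 3) → (16, 3) → (16, 4)

Answer: 16, 4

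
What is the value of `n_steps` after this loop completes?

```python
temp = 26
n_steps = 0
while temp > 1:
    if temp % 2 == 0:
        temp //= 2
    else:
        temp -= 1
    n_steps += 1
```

Steps to reduce 26 to 1
`n_steps` takes the values: 0 → 1 → 2 → 3 → 4 → 5 → 6

Answer: 6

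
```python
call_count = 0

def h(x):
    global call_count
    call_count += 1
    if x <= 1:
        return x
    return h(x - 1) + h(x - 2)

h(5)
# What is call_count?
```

Calls(x) = 1 + Calls(x-1) + Calls(x-2); Calls(0)=Calls(1)=1. For x=5 this gives 15.

Answer: 15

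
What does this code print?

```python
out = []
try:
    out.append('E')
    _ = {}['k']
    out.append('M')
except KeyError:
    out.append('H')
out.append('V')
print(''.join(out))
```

Execution trace: 'E' (try body) → 'H' (except KeyError) → 'V' (after the try/except). Output: EHV

Answer: EHV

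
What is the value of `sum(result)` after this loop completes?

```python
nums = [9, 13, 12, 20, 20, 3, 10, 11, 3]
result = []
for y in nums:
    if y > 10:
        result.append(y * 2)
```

Sum of doubled values > 10
`result` takes the values: [] → [26] → [26, 24] → [26, 24, 40] → [26, 24, 40, 40] → [26, 24, 40, 40, 22]
So `sum(result)` = 152

Answer: 152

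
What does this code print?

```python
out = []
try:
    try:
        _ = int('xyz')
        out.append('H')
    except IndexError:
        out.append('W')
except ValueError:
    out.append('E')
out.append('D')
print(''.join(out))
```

Execution trace: 'E' (outer except ValueError) → 'D' (after the try/except). Output: ED

Answer: ED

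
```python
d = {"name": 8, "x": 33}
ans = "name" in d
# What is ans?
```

Trace:
`d = {"name": 8, "x": 33}` → d = {'name': 8, 'x': 33}
`ans = "name" in d` → ans = True
So ans = True

Answer: True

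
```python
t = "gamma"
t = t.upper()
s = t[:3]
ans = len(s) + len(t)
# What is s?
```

Trace:
`t = "gamma"` → t = 'gamma'
`t = t.upper()` → t = 'GAMMA'
`s = t[:3]` → s = 'GAM'
`ans = len(s) + len(t)` → ans = 8
So s = 'GAM'

Answer: 'GAM'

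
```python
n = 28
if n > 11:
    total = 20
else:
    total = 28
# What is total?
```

Trace:
`n = 28` → n = 28
`if n > 11: ...` → n > 11 is True → total = 20
So total = 20

Answer: 20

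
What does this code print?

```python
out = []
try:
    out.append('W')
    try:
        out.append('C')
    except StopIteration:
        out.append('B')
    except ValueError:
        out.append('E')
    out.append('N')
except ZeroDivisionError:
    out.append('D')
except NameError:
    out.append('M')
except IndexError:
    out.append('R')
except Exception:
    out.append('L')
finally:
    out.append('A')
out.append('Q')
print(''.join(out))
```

Execution trace: 'W' (try body) → 'C' (inner try body, no exception) → 'N' (try body, no exception) → 'A' (finally) → 'Q' (after the try/except). Output: WCNAQ

Answer: WCNAQ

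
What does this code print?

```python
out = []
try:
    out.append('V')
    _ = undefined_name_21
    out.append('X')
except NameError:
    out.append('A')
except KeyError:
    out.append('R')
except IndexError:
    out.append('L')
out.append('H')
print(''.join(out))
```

Execution trace: 'V' (try body) → 'A' (except NameError) → 'H' (after the try/except). Output: VAH

Answer: VAH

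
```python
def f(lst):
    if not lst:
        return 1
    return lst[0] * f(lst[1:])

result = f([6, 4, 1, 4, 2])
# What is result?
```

Product over [6, 4, 1, 4, 2] = 6 * 4 * 1 * 4 * 2 = 192

Answer: 192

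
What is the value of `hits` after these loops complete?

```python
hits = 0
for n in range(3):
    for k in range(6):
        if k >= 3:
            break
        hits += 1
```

Inner breaks at 3, outer runs 3 times
`hits` takes the values: 0 → 1 → 2 → 3 → 4 → 5 → 6 → 7 → 8 → 9

Answer: 9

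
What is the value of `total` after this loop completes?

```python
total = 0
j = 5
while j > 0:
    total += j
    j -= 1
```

Sum 5 down to 1
`total` takes the values: 0 → 5 → 9 → 12 → 14 → 15

Answer: 15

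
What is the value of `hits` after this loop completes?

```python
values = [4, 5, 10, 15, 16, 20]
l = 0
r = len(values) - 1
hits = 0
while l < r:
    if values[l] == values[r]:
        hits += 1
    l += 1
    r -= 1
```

Count matching pairs from ends
`hits` takes the values: 0

Answer: 0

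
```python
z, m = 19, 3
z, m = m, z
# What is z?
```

Trace:
`z, m = 19, 3` → z = 19; m = 3
`z, m = m, z` → z = 3; m = 19
So z = 3

Answer: 3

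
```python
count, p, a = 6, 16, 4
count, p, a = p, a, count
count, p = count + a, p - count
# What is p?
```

Trace:
`count, p, a = 6, 16, 4` → count = 6; p = 16; a = 4
`count, p, a = p, a, count` → count = 16; p = 4; a = 6
`count, p = count + a, p - count` → count = 22; p = -12
So p = -12

Answer: -12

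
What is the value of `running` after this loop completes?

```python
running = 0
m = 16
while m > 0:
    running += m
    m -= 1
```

Sum 16 down to 1
`running` takes the values: 0 → 16 → 31 → 45 → 58 → 70 → 81 → 91 → 100 → 108 → 115 → 121 → 126 → 130 → 133 → 135 → 136

Answer: 136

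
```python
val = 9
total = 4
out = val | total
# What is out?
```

Trace:
`val = 9` → val = 9
`total = 4` → total = 4
`out = val | total` → out = 13
So out = 13

Answer: 13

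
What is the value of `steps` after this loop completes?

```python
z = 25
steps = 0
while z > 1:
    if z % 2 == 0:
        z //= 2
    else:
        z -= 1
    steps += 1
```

Steps to reduce 25 to 1
`steps` takes the values: 0 → 1 → 2 → 3 → 4 → 5 → 6

Answer: 6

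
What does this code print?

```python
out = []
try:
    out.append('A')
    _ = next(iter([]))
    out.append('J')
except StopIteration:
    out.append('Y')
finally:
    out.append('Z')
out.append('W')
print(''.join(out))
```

Execution trace: 'A' (try body) → 'Y' (except StopIteration) → 'Z' (finally) → 'W' (after the try/except). Output: AYZW

Answer: AYZW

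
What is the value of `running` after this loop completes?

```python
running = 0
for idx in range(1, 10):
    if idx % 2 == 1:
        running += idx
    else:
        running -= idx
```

Add odd, subtract even
`running` takes the values: 0 → 1 → -1 → 2 → -2 → 3 → -3 → 4 → -4 → 5

Answer: 5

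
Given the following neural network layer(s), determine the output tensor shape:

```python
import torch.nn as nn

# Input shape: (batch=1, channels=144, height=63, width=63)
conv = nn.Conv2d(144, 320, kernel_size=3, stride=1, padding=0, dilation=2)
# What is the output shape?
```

Input: (1, 144, 63, 63) -> Output: (1, 320, 59, 59)

Answer: (1, 320, 59, 59)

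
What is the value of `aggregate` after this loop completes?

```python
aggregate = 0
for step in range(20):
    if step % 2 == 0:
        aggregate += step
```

Sum of even numbers 0 to 19
`aggregate` takes the values: 0 → 2 → 6 → 12 → 20 → 30 → 42 → 56 → 72 → 90

Answer: 90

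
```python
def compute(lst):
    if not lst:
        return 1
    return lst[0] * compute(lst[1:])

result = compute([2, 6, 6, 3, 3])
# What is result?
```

Product over [2, 6, 6, 3, 3] = 2 * 6 * 6 * 3 * 3 = 648

Answer: 648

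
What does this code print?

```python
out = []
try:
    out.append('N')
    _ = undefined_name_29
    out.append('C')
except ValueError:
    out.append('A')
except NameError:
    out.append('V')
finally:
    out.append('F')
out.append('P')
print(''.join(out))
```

Execution trace: 'N' (try body) → 'V' (except NameError) → 'F' (finally) → 'P' (after the try/except). Output: NVFP

Answer: NVFP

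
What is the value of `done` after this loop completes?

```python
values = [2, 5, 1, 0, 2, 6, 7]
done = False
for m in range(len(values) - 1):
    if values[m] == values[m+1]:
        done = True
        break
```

Check consecutive duplicates in [2, 5, 1, 0, 2, 6, 7]
`done` takes the values: False

Answer: False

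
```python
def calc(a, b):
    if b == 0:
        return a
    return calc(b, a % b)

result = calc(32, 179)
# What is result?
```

calc(32, 179) -> calc(179, 32) -> calc(32, 19) -> calc(19, 13) -> calc(13, 6) -> calc(6, 1) -> calc(1, 0) -> 1

Answer: 1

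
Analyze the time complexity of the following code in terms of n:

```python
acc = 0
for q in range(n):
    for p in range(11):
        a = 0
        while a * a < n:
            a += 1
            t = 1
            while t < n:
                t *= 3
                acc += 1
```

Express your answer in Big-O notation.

Each loop level contributes: n × 1 × √n × log n. Multiplying the contributions gives O(n√n log n).

Answer: O(n√n log n)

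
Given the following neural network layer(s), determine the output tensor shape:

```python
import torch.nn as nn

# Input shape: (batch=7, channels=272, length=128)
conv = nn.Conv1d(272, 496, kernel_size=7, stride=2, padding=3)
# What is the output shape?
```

Input: (7, 272, 128) -> Output: (7, 496, 64)

Answer: (7, 496, 64)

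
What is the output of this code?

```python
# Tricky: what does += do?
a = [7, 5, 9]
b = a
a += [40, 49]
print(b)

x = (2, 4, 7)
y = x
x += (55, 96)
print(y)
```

Key concept: += behavior differs for mutable vs immutable.
Step by step:
`a = [7, 5, 9]` → a = [7, 5, 9]
`b = a` → b = [7, 5, 9] (same object as a)
`a += [40, 49]` → a = [7, 5, 9, 40, 49] (same object as b); b = [7, 5, 9, 40, 49] (same object as a)
`print(b)` → prints [7, 5, 9, 40, 49]
`x = (2, 4, 7)` → x = (2, 4, 7)
`y = x` → y = (2, 4, 7)
`x += (55, 96)` → x = (2, 4, 7, 55, 96)
`print(y)` → prints (2, 4, 7)

Answer:
[7, 5, 9, 40, 49]
(2, 4, 7)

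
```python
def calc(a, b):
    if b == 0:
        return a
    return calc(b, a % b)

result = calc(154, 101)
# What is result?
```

calc(154, 101) -> calc(101, 53) -> calc(53, 48) -> calc(48, 5) -> calc(5, 3) -> calc(3, 2) -> calc(2, 1) -> calc(1, 0) -> 1

Answer: 1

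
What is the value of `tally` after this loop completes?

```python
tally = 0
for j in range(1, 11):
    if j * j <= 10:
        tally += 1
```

Count numbers where j² ≤ 10
`tally` takes the values: 0 → 1 → 2 → 3

Answer: 3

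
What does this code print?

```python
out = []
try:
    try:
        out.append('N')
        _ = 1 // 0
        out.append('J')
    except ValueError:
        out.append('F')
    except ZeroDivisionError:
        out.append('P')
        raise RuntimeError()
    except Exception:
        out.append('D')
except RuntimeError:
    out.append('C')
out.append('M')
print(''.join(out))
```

Execution trace: 'N' (try body) → 'P' (except ZeroDivisionError) → 'C' (outer except RuntimeError) → 'M' (after the try/except). Output: NPCM

Answer: NPCM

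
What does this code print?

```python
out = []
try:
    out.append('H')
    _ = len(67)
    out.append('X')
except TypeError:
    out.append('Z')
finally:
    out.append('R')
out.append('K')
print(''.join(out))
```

Execution trace: 'H' (try body) → 'Z' (except TypeError) → 'R' (finally) → 'K' (after the try/except). Output: HZRK

Answer: HZRK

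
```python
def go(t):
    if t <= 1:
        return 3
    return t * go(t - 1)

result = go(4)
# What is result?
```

go(4) = 4 * 3 * 2 * 3 = 72

Answer: 72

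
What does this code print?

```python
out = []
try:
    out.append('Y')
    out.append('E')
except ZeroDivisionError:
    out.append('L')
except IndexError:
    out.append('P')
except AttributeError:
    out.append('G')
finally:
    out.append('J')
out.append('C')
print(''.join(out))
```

Execution trace: 'Y' (try body) → 'E' (try body, no exception) → 'J' (finally) → 'C' (after the try/except). Output: YEJC

Answer: YEJC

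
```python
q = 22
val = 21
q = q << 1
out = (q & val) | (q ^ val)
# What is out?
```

Trace:
`q = 22` → q = 22
`val = 21` → val = 21
`q = q << 1` → q = 44
`out = (q & val) | (q ^ val)` → out = 61
So out = 61

Answer: 61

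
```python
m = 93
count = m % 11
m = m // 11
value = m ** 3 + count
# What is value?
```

Trace:
`m = 93` → m = 93
`count = m % 11` → count = 5
`m = m // 11` → m = 8
`value = m ** 3 + count` → value = 517
So value = 517

Answer: 517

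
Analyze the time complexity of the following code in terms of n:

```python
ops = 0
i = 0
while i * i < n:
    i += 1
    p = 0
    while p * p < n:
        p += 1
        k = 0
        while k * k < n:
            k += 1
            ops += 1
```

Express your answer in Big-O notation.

Each loop level contributes: √n × √n × √n. Multiplying the contributions gives O(n√n).

Answer: O(n√n)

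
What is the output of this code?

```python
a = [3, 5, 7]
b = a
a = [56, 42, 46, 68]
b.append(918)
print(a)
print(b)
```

Key concept: rebinding vs mutation: a is rebound to a new list, b still points at the original.
Step by step:
`a = [3, 5, 7]` → a = [3, 5, 7]
`b = a` → b = [3, 5, 7] (same object as a)
`a = [56, 42, 46, 68]` → a = [56, 42, 46, 68]
`b.append(918)` → b = [3, 5, 7, 918]
`print(a)` → prints [56, 42, 46, 68]
`print(b)` → prints [3, 5, 7, 918]

Answer:
[56, 42, 46, 68]
[3, 5, 7, 918]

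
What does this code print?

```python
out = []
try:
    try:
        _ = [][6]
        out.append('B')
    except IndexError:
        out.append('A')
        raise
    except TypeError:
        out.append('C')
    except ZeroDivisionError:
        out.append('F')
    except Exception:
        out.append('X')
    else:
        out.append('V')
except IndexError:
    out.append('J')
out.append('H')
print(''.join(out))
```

Execution trace: 'A' (except IndexError) → 'J' (outer except IndexError) → 'H' (after the try/except). Output: AJH

Answer: AJH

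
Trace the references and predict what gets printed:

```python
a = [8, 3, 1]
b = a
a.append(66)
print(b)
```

Key concept: basic list aliasing.
Step by step:
`a = [8, 3, 1]` → a = [8, 3, 1]
`b = a` → b = [8, 3, 1] (same object as a)
`a.append(66)` → a = [8, 3, 1, 66] (same object as b); b = [8, 3, 1, 66] (same object as a)
`print(b)` → prints [8, 3, 1, 66]

Answer: [8, 3, 1, 66]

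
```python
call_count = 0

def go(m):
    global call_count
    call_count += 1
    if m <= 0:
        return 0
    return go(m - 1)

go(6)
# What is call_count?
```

Linear recursion stepping by 1: 7 calls from m=6 down to ≤0.

Answer: 7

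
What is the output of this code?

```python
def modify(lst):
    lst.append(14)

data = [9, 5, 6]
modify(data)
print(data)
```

Key concept: function modifies passed list.
Step by step:
`data = [9, 5, 6]` → data = [9, 5, 6]
`modify(data)` → data = [9, 5, 6, 14]
`print(data)` → prints [9, 5, 6, 14]

Answer: [9, 5, 6, 14]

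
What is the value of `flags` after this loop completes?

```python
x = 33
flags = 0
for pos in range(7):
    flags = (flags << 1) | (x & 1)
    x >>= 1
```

Reverse lowest 7 bits of 33
`flags` takes the values: 0 → 1 → 2 → 4 → 8 → 16 → 33 → 66

Answer: 66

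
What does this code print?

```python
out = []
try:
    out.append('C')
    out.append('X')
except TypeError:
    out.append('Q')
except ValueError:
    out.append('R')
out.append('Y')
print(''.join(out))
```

Execution trace: 'C' (try body) → 'X' (try body, no exception) → 'Y' (after the try/except). Output: CXY

Answer: CXY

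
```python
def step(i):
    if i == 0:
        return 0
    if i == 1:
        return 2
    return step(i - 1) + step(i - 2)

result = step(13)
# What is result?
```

Build up from base cases: step(0)=0, step(1)=2, step(2)=2, step(3)=4, step(4)=6, step(5)=10, step(6)=16, ..., step(13)=466

Answer: 466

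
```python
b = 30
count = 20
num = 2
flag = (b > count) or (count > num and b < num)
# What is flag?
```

Trace:
`b = 30` → b = 30
`count = 20` → count = 20
`num = 2` → num = 2
`flag = (b > count) or (count > num and b < num)` → flag = True
So flag = True

Answer: True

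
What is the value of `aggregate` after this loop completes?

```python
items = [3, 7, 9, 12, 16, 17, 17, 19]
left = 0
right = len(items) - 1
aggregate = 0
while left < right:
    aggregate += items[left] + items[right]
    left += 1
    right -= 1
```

Sum of pairs from ends
`aggregate` takes the values: 0 → 22 → 46 → 72 → 100

Answer: 100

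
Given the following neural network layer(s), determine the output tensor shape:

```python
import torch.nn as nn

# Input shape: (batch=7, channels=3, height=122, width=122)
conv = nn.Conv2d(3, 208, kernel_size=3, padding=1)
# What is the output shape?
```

Input: (7, 3, 122, 122) -> Output: (7, 208, 122, 122)

Answer: (7, 208, 122, 122)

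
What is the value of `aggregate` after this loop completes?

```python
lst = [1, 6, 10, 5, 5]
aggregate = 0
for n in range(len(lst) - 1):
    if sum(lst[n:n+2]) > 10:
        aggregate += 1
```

Count windows with sum > 10
`aggregate` takes the values: 0 → 1 → 2

Answer: 2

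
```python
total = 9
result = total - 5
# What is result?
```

Trace:
`total = 9` → total = 9
`result = total - 5` → result = 4
So result = 4

Answer: 4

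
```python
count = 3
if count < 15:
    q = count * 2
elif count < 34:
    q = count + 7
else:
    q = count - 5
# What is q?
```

Trace:
`count = 3` → count = 3
`if count < 15: ...` → count < 15 is True → q = 6
So q = 6

Answer: 6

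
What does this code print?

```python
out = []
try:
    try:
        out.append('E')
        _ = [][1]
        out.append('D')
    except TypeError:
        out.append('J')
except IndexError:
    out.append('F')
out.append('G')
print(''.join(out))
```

Execution trace: 'E' (try body) → 'F' (outer except IndexError) → 'G' (after the try/except). Output: EFG

Answer: EFG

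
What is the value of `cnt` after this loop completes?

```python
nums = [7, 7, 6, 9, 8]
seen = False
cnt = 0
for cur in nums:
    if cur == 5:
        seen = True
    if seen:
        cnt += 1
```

Count elements after first 5 in [7, 7, 6, 9, 8]
`cnt` takes the values: 0

Answer: 0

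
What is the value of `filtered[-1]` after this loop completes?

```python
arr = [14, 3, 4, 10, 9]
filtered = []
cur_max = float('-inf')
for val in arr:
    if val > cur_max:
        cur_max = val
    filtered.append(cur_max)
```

Running max ends at 14
`filtered` takes the values: [] → [14] → [14, 14] → [14, 14, 14] → [14, 14, 14, 14] → [14, 14, 14, 14, 14]
So `filtered[-1]` = 14

Answer: 14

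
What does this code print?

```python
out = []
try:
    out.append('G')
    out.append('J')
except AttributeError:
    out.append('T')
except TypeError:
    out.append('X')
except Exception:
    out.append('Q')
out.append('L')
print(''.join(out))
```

Execution trace: 'G' (try body) → 'J' (try body, no exception) → 'L' (after the try/except). Output: GJL

Answer: GJL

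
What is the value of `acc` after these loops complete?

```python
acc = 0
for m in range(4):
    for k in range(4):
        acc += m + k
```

Sum of all m+k for m,k in 4x4
`acc` takes the values: 0 → 1 → 3 → 6 → 7 → 9 → 12 → 16 → 18 → 21 → 25 → 30 → 33 → 37 → 42 → 48

Answer: 48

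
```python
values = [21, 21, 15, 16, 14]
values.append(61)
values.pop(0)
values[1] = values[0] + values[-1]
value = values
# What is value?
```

Trace:
`values = [21, 21, 15, 16, 14]` → values = [21, 21, 15, 16, 14]
`values.append(61)` → values = [21, 21, 15, 16, 14, 61]
`values.pop(0)` → values = [21, 15, 16, 14, 61]
`values[1] = values[0] + values[-1]` → values = [21, 82, 16, 14, 61]
`value = values` → value = [21, 82, 16, 14, 61]
So value = [21, 82, 16, 14, 61]

Answer: [21, 82, 16, 14, 61]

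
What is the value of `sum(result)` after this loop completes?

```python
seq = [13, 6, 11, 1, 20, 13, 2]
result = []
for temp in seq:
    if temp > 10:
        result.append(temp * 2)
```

Sum of doubled values > 10
`result` takes the values: [] → [26] → [26, 22] → [26, 22, 40] → [26, 22, 40, 26]
So `sum(result)` = 114

Answer: 114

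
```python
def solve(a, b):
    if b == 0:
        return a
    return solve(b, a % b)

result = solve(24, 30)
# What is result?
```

solve(24, 30) -> solve(30, 24) -> solve(24, 6) -> solve(6, 0) -> 6

Answer: 6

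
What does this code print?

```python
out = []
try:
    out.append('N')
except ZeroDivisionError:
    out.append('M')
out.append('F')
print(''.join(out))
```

Execution trace: 'N' (try body, no exception) → 'F' (after the try/except). Output: NF

Answer: NF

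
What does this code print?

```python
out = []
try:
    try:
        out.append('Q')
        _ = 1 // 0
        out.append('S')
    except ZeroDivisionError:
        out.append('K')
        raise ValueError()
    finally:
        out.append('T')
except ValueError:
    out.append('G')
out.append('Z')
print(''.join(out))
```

Execution trace: 'Q' (inner try body) → 'K' (inner except ZeroDivisionError) → 'T' (inner finally) → 'G' (outer except ValueError) → 'Z' (after the try/except). Output: QKTGZ

Answer: QKTGZ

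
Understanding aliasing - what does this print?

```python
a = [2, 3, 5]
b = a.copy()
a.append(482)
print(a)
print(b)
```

Key concept: list.copy() creates independent copy.
Step by step:
`a = [2, 3, 5]` → a = [2, 3, 5]
`b = a.copy()` → b = [2, 3, 5]
`a.append(482)` → a = [2, 3, 5, 482]
`print(a)` → prints [2, 3, 5, 482]
`print(b)` → prints [2, 3, 5]

Answer:
[2, 3, 5, 482]
[2, 3, 5]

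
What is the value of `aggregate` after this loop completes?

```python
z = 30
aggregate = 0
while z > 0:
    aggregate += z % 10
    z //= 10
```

Sum digits of 30
`aggregate` takes the values: 0 → 3

Answer: 3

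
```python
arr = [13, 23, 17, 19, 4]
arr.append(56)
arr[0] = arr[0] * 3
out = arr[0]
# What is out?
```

Trace:
`arr = [13, 23, 17, 19, 4]` → arr = [13, 23, 17, 19, 4]
`arr.append(56)` → arr = [13, 23, 17, 19, 4, 56]
`arr[0] = arr[0] * 3` → arr = [39, 23, 17, 19, 4, 56]
`out = arr[0]` → out = 39
So out = 39

Answer: 39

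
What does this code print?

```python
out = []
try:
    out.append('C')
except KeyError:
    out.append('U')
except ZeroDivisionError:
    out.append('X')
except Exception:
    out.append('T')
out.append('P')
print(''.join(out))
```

Execution trace: 'C' (try body, no exception) → 'P' (after the try/except). Output: CP

Answer: CP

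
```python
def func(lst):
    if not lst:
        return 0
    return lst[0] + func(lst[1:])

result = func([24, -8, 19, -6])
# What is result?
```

24 + (-8) + 19 + (-6) + 0 = 29

Answer: 29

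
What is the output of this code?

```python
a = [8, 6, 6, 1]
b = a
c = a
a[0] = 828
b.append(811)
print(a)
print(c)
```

Key concept: multiple aliases.
Step by step:
`a = [8, 6, 6, 1]` → a = [8, 6, 6, 1]
`b = a` → b = [8, 6, 6, 1] (same object as a)
`c = a` → c = [8, 6, 6, 1] (same object as a, b)
`a[0] = 828` → a = [828, 6, 6, 1] (same object as b, c); b = [828, 6, 6, 1] (same object as a, c); c = [828, 6, 6, 1] (same object as a, b)
`b.append(811)` → a = [828, 6, 6, 1, 811] (same object as b, c); b = [828, 6, 6, 1, 811] (same object as a, c); c = [828, 6, 6, 1, 811] (same object as a, b)
`print(a)` → prints [828, 6, 6, 1, 811]
`print(c)` → prints [828, 6, 6, 1, 811]

Answer:
[828, 6, 6, 1, 811]
[828, 6, 6, 1, 811]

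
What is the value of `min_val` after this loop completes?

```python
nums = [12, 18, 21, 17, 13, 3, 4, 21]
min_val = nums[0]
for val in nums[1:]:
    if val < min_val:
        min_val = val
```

Minimum of [12, 18, 21, 17, 13, 3, 4, 21]
`min_val` takes the values: 12 → 3

Answer: 3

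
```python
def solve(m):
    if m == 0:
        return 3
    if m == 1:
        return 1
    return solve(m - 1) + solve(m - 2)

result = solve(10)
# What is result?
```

Build up from base cases: solve(0)=3, solve(1)=1, solve(2)=4, solve(3)=5, solve(4)=9, solve(5)=14, solve(6)=23, ..., solve(10)=157

Answer: 157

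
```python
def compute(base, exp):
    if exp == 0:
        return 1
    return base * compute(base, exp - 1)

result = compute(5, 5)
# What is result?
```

compute(5, 5) = 5 * 5 * 5 * 5 * 5 = 3125

Answer: 3125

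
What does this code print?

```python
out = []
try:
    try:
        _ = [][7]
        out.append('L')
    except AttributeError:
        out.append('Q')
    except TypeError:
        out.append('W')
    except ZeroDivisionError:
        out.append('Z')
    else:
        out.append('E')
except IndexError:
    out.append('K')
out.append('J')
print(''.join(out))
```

Execution trace: 'K' (outer except IndexError) → 'J' (after the try/except). Output: KJ

Answer: KJ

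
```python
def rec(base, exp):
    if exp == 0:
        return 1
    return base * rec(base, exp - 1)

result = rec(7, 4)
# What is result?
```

rec(7, 4) = 7 * 7 * 7 * 7 = 2401

Answer: 2401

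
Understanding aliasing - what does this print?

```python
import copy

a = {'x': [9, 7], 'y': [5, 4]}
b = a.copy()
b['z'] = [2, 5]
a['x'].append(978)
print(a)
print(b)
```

Key concept: shallow copy of dict with mutable values.
Step by step:
`a = {'x': [9, 7], 'y': [5, 4]}` → a = {'x': [9, 7], 'y': [5, 4]}
`b = a.copy()` → b = {'x': [9, 7], 'y': [5, 4]}
`b['z'] = [2, 5]` → b = {'x': [9, 7], 'y': [5, 4], 'z': [2, 5]}
`a['x'].append(978)` → a = {'x': [9, 7, 978], 'y': [5, 4]}; b = {'x': [9, 7, 978], 'y': [5, 4], 'z': [2, 5]}
`print(a)` → prints {'x': [9, 7, 978], 'y': [5, 4]}
`print(b)` → prints {'x': [9, 7, 978], 'y': [5, 4], 'z': [2, 5]}

Answer:
{'x': [9, 7, 978], 'y': [5, 4]}
{'x': [9, 7, 978], 'y': [5, 4], 'z': [2, 5]}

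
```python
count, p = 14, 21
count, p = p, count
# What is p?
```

Trace:
`count, p = 14, 21` → count = 14; p = 21
`count, p = p, count` → count = 21; p = 14
So p = 14

Answer: 14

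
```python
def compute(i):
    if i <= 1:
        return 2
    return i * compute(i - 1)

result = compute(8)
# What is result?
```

compute(8) = 8 * 7 * 6 * 5 * 4 * 3 * 2 * 2 = 80640

Answer: 80640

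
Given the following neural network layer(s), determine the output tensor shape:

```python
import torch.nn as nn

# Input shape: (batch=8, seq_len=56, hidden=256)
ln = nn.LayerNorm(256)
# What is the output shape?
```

Input: (8, 56, 256) -> Output: (8, 56, 256)

Answer: (8, 56, 256)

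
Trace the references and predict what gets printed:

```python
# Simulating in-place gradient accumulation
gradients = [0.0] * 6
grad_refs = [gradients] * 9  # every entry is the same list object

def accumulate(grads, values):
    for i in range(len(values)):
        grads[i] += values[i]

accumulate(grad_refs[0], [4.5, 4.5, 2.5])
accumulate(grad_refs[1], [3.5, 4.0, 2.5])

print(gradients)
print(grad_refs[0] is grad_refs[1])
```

Key concept: gradient accumulation aliasing.
Step by step:
`gradients = [0.0] * 6` → gradients = [0.0, 0.0, 0.0, 0.0, 0.0, 0.0]
`grad_refs = [gradients] * 9` → grad_refs = [[0.0, 0.0, 0.0, 0.0, 0.0, 0.0], [0.0, 0.0, 0.0, 0.0, 0.0, 0.0], [0.0, 0.0, 0.0, 0.0, 0.0, 0.0], [0.0, 0.0, 0.0, 0.0, 0.0, 0.0], [0.0, 0.0, 0.0, 0.0, 0.0, 0.0], [0.0, 0.0, 0.0, 0.0, 0.0, 0.0], [0.0, 0.0, 0.0, 0.0, 0.0, 0.0], [0.0, 0.0, 0.0, 0.0, 0.0, 0.0], [0.0, 0.0, 0.0, 0.0, 0.0, 0.0]]
`accumulate(grad_refs[0], [4.5, 4.5, 2.5])` → gradients = [4.5, 4.5, 2.5, 0.0, 0.0, 0.0]; grad_refs = [[4.5, 4.5, 2.5, 0.0, 0.0, 0.0], [4.5, 4.5, 2.5, 0.0, 0.0, 0.0], [4.5, 4.5, 2.5, 0.0, 0.0, 0.0], [4.5, 4.5, 2.5, 0.0, 0.0, 0.0], [4.5, 4.5, 2.5, 0.0, 0.0, 0.0], [4.5, 4.5, 2.5, 0.0, 0.0, 0.0], [4.5, 4.5, 2.5, 0.0, 0.0, 0.0], [4.5, 4.5, 2.5, 0.0, 0.0, 0.0], [4.5, 4.5, 2.5, 0.0, 0.0, 0.0]]
`accumulate(grad_refs[1], [3.5, 4.0, 2.5])` → gradients = [8.0, 8.5, 5.0, 0.0, 0.0, 0.0]; grad_refs = [[8.0, 8.5, 5.0, 0.0, 0.0, 0.0], [8.0, 8.5, 5.0, 0.0, 0.0, 0.0], [8.0, 8.5, 5.0, 0.0, 0.0, 0.0], [8.0, 8.5, 5.0, 0.0, 0.0, 0.0], [8.0, 8.5, 5.0, 0.0, 0.0, 0.0], [8.0, 8.5, 5.0, 0.0, 0.0, 0.0], [8.0, 8.5, 5.0, 0.0, 0.0, 0.0], [8.0, 8.5, 5.0, 0.0, 0.0, 0.0], [8.0, 8.5, 5.0, 0.0, 0.0, 0.0]]
`print(gradients)` → prints [8.0, 8.5, 5.0, 0.0, 0.0, 0.0]
`print(grad_refs[0] is grad_refs[1])` → prints True

Answer:
[8.0, 8.5, 5.0, 0.0, 0.0, 0.0]
True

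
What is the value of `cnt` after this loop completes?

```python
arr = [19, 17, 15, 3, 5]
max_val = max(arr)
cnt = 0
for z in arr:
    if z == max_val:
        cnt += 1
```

Count of max value 19 in [19, 17, 15, 3, 5]
`cnt` takes the values: 0 → 1

Answer: 1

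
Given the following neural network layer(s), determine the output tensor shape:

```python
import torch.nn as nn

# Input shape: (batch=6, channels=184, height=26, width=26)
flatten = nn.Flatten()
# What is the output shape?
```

Input: (6, 184, 26, 26) -> Output: (6, 124384)

Answer: (6, 124384)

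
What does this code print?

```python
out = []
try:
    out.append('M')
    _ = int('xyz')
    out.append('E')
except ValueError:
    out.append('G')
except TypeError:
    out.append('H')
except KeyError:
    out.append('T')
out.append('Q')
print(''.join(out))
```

Execution trace: 'M' (try body) → 'G' (except ValueError) → 'Q' (after the try/except). Output: MGQ

Answer: MGQ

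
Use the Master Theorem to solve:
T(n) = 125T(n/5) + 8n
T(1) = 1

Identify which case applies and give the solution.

a=125, b=5, f(n)=8n. log_5(125) = 3. Since c=1 < 3, Case 1 applies: T(n) = Θ(n^log_b(a)) = O(n^3).

Answer: O(n^3) - Case 1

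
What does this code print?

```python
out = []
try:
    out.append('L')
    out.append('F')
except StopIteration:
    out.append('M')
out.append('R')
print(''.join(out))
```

Execution trace: 'L' (try body) → 'F' (try body, no exception) → 'R' (after the try/except). Output: LFR

Answer: LFR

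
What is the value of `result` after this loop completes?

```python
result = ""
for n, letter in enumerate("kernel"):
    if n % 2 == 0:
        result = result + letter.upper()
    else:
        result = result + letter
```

Uppercase even positions in 'kernel'
`result` takes the values: "" → "K" → "Ke" → "KeR" → "KeRn" → "KeRnE" → "KeRnEl"

Answer: "KeRnEl"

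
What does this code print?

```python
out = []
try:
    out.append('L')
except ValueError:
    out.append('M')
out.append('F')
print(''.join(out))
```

Execution trace: 'L' (try body, no exception) → 'F' (after the try/except). Output: LF

Answer: LF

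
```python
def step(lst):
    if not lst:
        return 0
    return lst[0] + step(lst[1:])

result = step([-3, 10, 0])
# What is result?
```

(-3) + 10 + 0 + 0 = 7

Answer: 7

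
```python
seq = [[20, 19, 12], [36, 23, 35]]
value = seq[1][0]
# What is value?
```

Trace:
`seq = [[20, 19, 12], [36, 23, 35]]` → seq = [[20, 19, 12], [36, 23, 35]]
`value = seq[1][0]` → value = 36
So value = 36

Answer: 36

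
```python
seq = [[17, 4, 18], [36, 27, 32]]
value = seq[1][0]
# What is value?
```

Trace:
`seq = [[17, 4, 18], [36, 27, 32]]` → seq = [[17, 4, 18], [36, 27, 32]]
`value = seq[1][0]` → value = 36
So value = 36

Answer: 36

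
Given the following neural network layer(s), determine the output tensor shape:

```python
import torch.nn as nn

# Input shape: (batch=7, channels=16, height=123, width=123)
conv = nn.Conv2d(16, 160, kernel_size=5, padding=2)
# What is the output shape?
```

Input: (7, 16, 123, 123) -> Output: (7, 160, 123, 123)

Answer: (7, 160, 123, 123)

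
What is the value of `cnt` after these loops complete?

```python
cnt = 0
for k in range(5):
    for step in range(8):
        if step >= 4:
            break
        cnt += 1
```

Inner breaks at 4, outer runs 5 times
`cnt` takes the values: 0 → 1 → 2 → 3 → 4 → 5 → 6 → 7 → 8 → 9 → 10 → 11 → 12 → 13 → 14 → 15 → 16 → 17 → 18 → 19 → 20

Answer: 20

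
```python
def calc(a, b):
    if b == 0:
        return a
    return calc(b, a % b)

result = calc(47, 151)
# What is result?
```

calc(47, 151) -> calc(151, 47) -> calc(47, 10) -> calc(10, 7) -> calc(7, 3) -> calc(3, 1) -> calc(1, 0) -> 1

Answer: 1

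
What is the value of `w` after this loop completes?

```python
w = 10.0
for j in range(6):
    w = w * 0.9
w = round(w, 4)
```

Exponential decay: 10.0 * 0.9^6
`w` takes the values: 10.0 → 9.0 → 8.1 → 7.29 → 6.561 → 5.9049 → 5.31441 → 5.3144

Answer: 5.3144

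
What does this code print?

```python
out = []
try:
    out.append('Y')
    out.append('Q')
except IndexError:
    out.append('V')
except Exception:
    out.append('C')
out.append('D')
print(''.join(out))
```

Execution trace: 'Y' (try body) → 'Q' (try body, no exception) → 'D' (after the try/except). Output: YQD

Answer: YQD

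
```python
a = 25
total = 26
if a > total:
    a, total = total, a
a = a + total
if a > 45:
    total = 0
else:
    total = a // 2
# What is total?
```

Trace:
`a = 25` → a = 25
`total = 26` → total = 26
`if a > total: ...` → a > total is False → no variable changes
`a = a + total` → a = 51
`if a > 45: ...` → a > 45 is True → total = 0
So total = 0

Answer: 0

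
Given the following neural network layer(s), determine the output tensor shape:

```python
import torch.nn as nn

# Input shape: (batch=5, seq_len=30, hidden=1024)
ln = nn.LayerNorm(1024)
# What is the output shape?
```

Input: (5, 30, 1024) -> Output: (5, 30, 1024)

Answer: (5, 30, 1024)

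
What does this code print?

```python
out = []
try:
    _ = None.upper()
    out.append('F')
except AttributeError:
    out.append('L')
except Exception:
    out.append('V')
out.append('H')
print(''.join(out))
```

Execution trace: 'L' (except AttributeError) → 'H' (after the try/except). Output: LH

Answer: LH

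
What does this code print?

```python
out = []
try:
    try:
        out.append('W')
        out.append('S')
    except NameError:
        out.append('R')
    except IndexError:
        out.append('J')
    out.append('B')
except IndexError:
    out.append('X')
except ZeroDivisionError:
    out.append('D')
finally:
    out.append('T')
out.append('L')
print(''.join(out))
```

Execution trace: 'W' (inner try body) → 'S' (inner try body, no exception) → 'B' (try body, no exception) → 'T' (finally) → 'L' (after the try/except). Output: WSBTL

Answer: WSBTL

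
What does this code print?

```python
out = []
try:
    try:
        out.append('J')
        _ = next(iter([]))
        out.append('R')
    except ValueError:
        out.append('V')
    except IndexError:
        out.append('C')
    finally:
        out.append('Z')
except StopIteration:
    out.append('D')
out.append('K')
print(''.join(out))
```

Execution trace: 'J' (try body) → 'Z' (finally) → 'D' (outer except StopIteration) → 'K' (after the try/except). Output: JZDK

Answer: JZDK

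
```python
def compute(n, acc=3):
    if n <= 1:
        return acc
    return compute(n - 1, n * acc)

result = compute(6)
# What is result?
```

Accumulator trace (n, acc): (6, 3) -> (5, 18) -> (4, 90) -> (3, 360) -> (2, 1080) -> (1, 2160) -> return 2160

Answer: 2160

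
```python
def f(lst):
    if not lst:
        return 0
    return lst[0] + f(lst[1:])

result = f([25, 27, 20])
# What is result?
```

25 + 27 + 20 + 0 = 72

Answer: 72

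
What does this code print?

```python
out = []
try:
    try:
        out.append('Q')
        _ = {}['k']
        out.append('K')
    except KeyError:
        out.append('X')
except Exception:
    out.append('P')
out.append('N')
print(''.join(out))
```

Execution trace: 'Q' (inner try body) → 'X' (inner except KeyError) → 'N' (after the try/except). Output: QXN

Answer: QXN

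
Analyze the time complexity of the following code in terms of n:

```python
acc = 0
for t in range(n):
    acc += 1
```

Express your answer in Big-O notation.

Each loop level contributes: n. Multiplying the contributions gives O(n).

Answer: O(n)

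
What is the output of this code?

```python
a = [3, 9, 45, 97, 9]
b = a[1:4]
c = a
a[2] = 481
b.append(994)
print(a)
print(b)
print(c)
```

Key concept: slice vs alias.
Step by step:
`a = [3, 9, 45, 97, 9]` → a = [3, 9, 45, 97, 9]
`b = a[1:4]` → b = [9, 45, 97]
`c = a` → c = [3, 9, 45, 97, 9] (same object as a)
`a[2] = 481` → a = [3, 9, 481, 97, 9] (same object as c); c = [3, 9, 481, 97, 9] (same object as a)
`b.append(994)` → b = [9, 45, 97, 994]
`print(a)` → prints [3, 9, 481, 97, 9]
`print(b)` → prints [9, 45, 97, 994]
`print(c)` → prints [3, 9, 481, 97, 9]

Answer:
[3, 9, 481, 97, 9]
[9, 45, 97, 994]
[3, 9, 481, 97, 9]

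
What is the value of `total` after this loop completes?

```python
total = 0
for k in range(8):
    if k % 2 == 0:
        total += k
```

Sum of even numbers 0 to 7
`total` takes the values: 0 → 2 → 6 → 12

Answer: 12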